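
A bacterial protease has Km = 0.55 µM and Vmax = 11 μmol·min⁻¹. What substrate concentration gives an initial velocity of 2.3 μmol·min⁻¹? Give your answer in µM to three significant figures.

0.145 µM

The required fractional saturation is v/Vmax = 2.3/11 = 0.2091.
Then [S]/(Km+[S]) = 0.2091 ⇒ [S] = 0.55 × 0.2091/(1 − 0.2091) = 0.145 µM.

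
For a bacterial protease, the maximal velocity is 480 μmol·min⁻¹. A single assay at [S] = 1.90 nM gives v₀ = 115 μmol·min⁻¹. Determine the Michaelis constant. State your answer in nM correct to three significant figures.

v/Vmax = 115/480 = 0.2396 = [S]/(Km+[S]).
So Km + [S] = [S]/0.2396 = 7.930 nM, giving Km = 7.930 − 1.90 = 6.03 nM.

6.03 nM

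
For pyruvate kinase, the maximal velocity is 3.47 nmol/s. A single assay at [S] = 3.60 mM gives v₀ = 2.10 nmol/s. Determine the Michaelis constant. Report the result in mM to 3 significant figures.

v/Vmax = 2.10/3.47 = 0.6052 = [S]/(Km+[S]).
So Km + [S] = [S]/0.6052 = 5.949 mM, giving Km = 5.949 − 3.60 = 2.35 mM.

2.35 mM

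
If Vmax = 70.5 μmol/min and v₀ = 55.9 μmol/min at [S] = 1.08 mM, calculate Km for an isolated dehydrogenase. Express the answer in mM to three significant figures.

0.282 mM

From v = Vmax[S]/(Km+[S]), Km = [S](Vmax − v)/v.
Km = 1.08 × (70.5 − 55.9) / 55.9 = 15.77/55.9 = 0.282 mM.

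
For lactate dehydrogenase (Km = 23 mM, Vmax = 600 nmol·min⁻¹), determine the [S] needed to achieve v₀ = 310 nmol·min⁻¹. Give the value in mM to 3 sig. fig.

24.6 mM

Rearranging v = Vmax[S]/(Km+[S]) gives [S] = Km·v/(Vmax − v).
[S] = 23 × 310 / (600 − 310) = 7130/290.0 = 24.6 mM.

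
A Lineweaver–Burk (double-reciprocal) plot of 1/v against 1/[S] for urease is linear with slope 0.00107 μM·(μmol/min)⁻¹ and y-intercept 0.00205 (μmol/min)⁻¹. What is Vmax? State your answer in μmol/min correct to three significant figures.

488 μmol/min

The y-intercept of a Lineweaver–Burk plot equals 1/Vmax, so Vmax = 1/0.00205 = 488 μmol/min.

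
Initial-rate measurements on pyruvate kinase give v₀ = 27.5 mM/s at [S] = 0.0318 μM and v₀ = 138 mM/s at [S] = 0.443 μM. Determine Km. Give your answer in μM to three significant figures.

From v = Vmax[S]/(Km+[S]), each point gives Vmax = v(Km+[S])/[S].
Equating: 27.5(Km+0.0318)/0.0318 = 138(Km+0.443)/0.443.
864.8·Km + 27.5 = 311.5·Km + 138, so (864.8 − 311.5)·Km = 138 − 27.5.
Km = 110.5/553.3 = 0.200 μM; then Vmax = 27.5(0.200+0.0318)/0.0318 = 200 mM/s.

0.200 μM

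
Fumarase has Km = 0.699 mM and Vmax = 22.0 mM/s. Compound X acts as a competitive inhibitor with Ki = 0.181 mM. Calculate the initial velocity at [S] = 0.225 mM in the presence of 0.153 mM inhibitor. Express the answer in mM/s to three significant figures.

3.27 mM/s

With α = 1 + [I]/Ki = 1 + 0.153/0.181 = 1.845, the competitive rate law is v = Vmax[S] / (αKm + [S]).
v = 22.0×0.225 / (1.845×0.699 + 0.225) = 4.950/1.515 = 3.27 mM/s.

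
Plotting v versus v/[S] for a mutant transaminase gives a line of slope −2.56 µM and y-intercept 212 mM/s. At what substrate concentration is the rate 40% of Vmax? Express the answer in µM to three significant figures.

1.71 µM

The Eadie–Hofstee slope gives Km = 2.56 µM (slope = −Km).
v/Vmax = [S]/(Km+[S]) = 0.4 ⇒ [S] = Km·0.4/(1−0.4) = 2.56 × 0.6667 = 1.71 µM.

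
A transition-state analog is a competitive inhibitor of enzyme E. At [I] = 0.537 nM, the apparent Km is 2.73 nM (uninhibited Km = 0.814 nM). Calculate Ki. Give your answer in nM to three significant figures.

Competitive: Km,app = α·Km with α = 1 + [I]/Ki.
α = Km,app/Km = 2.73/0.814 = 3.354.
Since α = 1 + [I]/Ki, [I]/Ki = 3.354 − 1 = 2.354 and Ki = 0.537/2.354 = 0.228 nM.

0.228 nM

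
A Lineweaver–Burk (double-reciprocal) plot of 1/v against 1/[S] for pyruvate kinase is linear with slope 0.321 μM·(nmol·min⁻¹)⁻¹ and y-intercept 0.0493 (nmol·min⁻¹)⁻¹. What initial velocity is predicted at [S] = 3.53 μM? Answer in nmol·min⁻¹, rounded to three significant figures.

7.13 nmol·min⁻¹

The y-intercept is 1/Vmax, so Vmax = 1/0.0493 = 20.3 nmol·min⁻¹.
The slope is Km/Vmax, so Km = 0.321 × 20.3 = 6.51 μM.
Then v = 20.3 × 3.53/(6.51 + 3.53) = 7.13 nmol·min⁻¹.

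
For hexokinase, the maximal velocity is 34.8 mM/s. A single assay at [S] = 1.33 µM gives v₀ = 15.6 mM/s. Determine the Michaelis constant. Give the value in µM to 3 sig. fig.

From v = Vmax[S]/(Km+[S]), Km = [S](Vmax − v)/v.
Km = 1.33 × (34.8 − 15.6) / 15.6 = 25.54/15.6 = 1.64 µM.

1.64 µM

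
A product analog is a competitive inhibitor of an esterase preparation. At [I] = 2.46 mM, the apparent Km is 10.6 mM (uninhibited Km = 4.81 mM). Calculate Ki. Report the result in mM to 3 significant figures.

Competitive: Km,app = α·Km with α = 1 + [I]/Ki.
α = Km,app/Km = 10.6/4.81 = 2.204.
Ki = [I]/(α − 1) = 2.46/1.204 = 2.04 mM.

2.04 mM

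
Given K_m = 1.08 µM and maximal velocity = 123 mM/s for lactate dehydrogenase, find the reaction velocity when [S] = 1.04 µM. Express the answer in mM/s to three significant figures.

[S]/(Km+[S]) = 1.04/2.120 = 0.4906, the fractional saturation.
v = 0.4906 × Vmax = 0.4906 × 123 = 60.3 mM/s.

60.3 mM/s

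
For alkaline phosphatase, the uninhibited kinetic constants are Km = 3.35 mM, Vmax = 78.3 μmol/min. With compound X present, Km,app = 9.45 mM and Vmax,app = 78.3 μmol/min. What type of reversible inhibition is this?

competitive

Km increases (3.35 → 9.45 mM) while Vmax is unchanged — the hallmark of competitive inhibition.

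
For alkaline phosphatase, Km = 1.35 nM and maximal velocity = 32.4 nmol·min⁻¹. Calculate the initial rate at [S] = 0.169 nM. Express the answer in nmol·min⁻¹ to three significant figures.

[S]/(Km+[S]) = 0.169/1.519 = 0.1113, the fractional saturation.
v = 0.1113 × Vmax = 0.1113 × 32.4 = 3.60 nmol·min⁻¹.

3.60 nmol·min⁻¹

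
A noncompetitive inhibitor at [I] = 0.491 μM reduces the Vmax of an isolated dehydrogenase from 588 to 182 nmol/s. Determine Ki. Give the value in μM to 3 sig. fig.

0.220 μM

Noncompetitive: Vmax,app = Vmax/α with α = 1 + [I]/Ki.
α = Vmax/Vmax,app = 588/182 = 3.231.
Since α = 1 + [I]/Ki, [I]/Ki = 3.231 − 1 = 2.231 and Ki = 0.491/2.231 = 0.220 μM.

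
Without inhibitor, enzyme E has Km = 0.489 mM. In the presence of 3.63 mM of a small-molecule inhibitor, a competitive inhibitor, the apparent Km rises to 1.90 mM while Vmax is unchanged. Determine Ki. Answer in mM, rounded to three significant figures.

1.26 mM

Competitive: Km,app = α·Km with α = 1 + [I]/Ki.
α = Km,app/Km = 1.90/0.489 = 3.885.
Ki = [I]/(α − 1) = 3.63/2.885 = 1.26 mM.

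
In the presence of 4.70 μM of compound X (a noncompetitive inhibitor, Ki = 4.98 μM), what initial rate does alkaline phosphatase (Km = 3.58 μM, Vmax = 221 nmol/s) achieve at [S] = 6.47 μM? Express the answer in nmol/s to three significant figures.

73.2 nmol/s

α = 1 + [I]/Ki = 1 + 4.70/4.98 = 1.944.
For a noncompetitive inhibitor, Vmax is reduced to Vmax/α while Km is unchanged: Km,app = 3.58 μM, Vmax,app = 114 nmol/s.
v = Vmax,app·[S]/(Km,app + [S]) = 114 × 6.47/(3.58 + 6.47) = 73.2 nmol/s.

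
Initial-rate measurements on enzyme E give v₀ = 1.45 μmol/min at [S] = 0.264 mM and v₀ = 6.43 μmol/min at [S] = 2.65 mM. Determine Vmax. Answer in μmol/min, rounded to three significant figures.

10.4 μmol/min

From v = Vmax[S]/(Km+[S]), each point gives Vmax = v(Km+[S])/[S].
Equating: 1.45(Km+0.264)/0.264 = 6.43(Km+2.65)/2.65.
5.492·Km + 1.45 = 2.426·Km + 6.43, so (5.492 − 2.426)·Km = 6.43 − 1.45.
Km = 4.980/3.066 = 1.62 mM; then Vmax = 1.45(1.62+0.264)/0.264 = 10.4 μmol/min.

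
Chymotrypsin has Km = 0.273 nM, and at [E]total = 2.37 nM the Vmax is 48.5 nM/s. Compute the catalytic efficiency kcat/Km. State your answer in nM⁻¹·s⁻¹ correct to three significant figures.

75.0 nM⁻¹·s⁻¹

kcat = Vmax/[E]total = 48.5/2.37 = 20.5 s⁻¹.
kcat/Km = 20.5/0.273 = 75.0 nM⁻¹·s⁻¹.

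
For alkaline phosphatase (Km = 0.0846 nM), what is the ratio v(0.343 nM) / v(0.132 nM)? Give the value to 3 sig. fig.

Since Vmax cancels, v₂/v₁ = [S]₂(Km+[S]₁) / [S]₁(Km+[S]₂).
= 0.343×(0.0846+0.132) / (0.132×(0.0846+0.343)) = 0.07429/0.05644 = 1.32.

1.32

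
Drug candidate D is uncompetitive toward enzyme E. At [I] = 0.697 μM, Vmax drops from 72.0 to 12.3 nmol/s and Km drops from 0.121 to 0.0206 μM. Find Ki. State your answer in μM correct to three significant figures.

0.144 μM

Uncompetitive: Vmax,app = Vmax/α (and Km,app = Km/α) with α = 1 + [I]/Ki.
α = Vmax/Vmax,app = 72.0/12.3 = 5.854.
Since α = 1 + [I]/Ki, [I]/Ki = 5.854 − 1 = 4.854 and Ki = 0.697/4.854 = 0.144 μM.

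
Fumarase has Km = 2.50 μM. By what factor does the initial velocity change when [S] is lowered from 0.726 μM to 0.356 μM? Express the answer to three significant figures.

Since Vmax cancels, v₂/v₁ = [S]₂(Km+[S]₁) / [S]₁(Km+[S]₂).
= 0.356×(2.50+0.726) / (0.726×(2.50+0.356)) = 1.148/2.073 = 0.554.

0.554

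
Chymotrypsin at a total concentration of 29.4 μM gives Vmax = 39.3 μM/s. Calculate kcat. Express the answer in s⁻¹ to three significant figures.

1.34 s⁻¹

kcat = Vmax/[E]total = 39.3 μM/s / 29.4 μM = 1.34 s⁻¹.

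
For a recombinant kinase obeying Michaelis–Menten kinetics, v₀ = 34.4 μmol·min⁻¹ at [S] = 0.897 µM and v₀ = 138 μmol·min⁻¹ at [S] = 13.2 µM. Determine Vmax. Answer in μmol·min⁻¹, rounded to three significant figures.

177 μmol·min⁻¹

In reciprocal form, 1/v = (Km/Vmax)·(1/[S]) + 1/Vmax. The two points give (1/[S], 1/v) = (1.115, 0.02907) and (0.07576, 0.007246).
Slope = (0.02907 − 0.007246)/(1.115 − 0.07576) = 0.02100; intercept = 0.02907 − 0.02100×1.115 = 0.005655.
Vmax = 1/intercept = 177 μmol·min⁻¹; Km = slope × Vmax = 0.02100 × 177 = 3.71 µM.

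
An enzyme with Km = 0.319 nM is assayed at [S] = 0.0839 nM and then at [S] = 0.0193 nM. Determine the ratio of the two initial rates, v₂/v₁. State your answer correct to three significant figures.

0.274

Since Vmax cancels, v₂/v₁ = [S]₂(Km+[S]₁) / [S]₁(Km+[S]₂).
= 0.0193×(0.319+0.0839) / (0.0839×(0.319+0.0193)) = 0.007776/0.02838 = 0.274.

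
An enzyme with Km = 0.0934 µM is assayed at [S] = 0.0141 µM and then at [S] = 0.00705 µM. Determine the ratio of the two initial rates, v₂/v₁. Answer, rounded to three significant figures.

Since Vmax cancels, v₂/v₁ = [S]₂(Km+[S]₁) / [S]₁(Km+[S]₂).
= 0.00705×(0.0934+0.0141) / (0.0141×(0.0934+0.00705)) = 0.0007579/0.001416 = 0.535.

0.535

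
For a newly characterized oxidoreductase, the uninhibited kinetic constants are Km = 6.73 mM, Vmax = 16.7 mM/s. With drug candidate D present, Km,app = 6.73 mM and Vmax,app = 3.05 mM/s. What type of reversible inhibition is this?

Vmax decreases (16.7 → 3.05 mM/s) while Km is unchanged — pure noncompetitive inhibition.

noncompetitive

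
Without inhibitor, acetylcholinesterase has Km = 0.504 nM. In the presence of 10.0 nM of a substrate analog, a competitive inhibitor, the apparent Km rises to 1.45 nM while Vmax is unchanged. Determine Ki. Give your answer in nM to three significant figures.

5.33 nM

Competitive: Km,app = α·Km with α = 1 + [I]/Ki.
α = Km,app/Km = 1.45/0.504 = 2.877.
Ki = [I]/(α − 1) = 10.0/1.877 = 5.33 nM.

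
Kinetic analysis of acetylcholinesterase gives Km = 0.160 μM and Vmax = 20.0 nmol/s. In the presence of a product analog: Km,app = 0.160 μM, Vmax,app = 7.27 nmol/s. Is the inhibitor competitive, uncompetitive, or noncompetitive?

noncompetitive

Vmax decreases (20.0 → 7.27 nmol/s) while Km is unchanged — pure noncompetitive inhibition.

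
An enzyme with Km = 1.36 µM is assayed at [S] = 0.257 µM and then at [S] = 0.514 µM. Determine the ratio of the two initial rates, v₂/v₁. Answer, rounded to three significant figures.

1.73

Since Vmax cancels, v₂/v₁ = [S]₂(Km+[S]₁) / [S]₁(Km+[S]₂).
= 0.514×(1.36+0.257) / (0.257×(1.36+0.514)) = 0.8311/0.4816 = 1.73.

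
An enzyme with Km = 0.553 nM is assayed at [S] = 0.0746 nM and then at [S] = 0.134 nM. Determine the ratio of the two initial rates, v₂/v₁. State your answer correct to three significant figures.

1.64

Since Vmax cancels, v₂/v₁ = [S]₂(Km+[S]₁) / [S]₁(Km+[S]₂).
= 0.134×(0.553+0.0746) / (0.0746×(0.553+0.134)) = 0.08410/0.05125 = 1.64.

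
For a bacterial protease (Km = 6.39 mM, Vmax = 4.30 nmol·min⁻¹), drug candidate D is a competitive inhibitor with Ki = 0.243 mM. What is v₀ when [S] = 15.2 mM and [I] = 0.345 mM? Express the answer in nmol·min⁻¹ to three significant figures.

2.13 nmol·min⁻¹

α = 1 + [I]/Ki = 1 + 0.345/0.243 = 2.420.
For a competitive inhibitor, Vmax is unchanged and the apparent Km becomes α·Km: Km,app = 15.5 mM, Vmax,app = 4.30 nmol·min⁻¹.
v = Vmax,app·[S]/(Km,app + [S]) = 4.30 × 15.2/(15.5 + 15.2) = 2.13 nmol·min⁻¹.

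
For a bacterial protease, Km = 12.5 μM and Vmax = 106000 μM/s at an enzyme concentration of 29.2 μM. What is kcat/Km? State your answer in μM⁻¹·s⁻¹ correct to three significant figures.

290 μM⁻¹·s⁻¹

kcat = Vmax/[E]total = 106000/29.2 = 3630 s⁻¹.
kcat/Km = 3630/12.5 = 290 μM⁻¹·s⁻¹.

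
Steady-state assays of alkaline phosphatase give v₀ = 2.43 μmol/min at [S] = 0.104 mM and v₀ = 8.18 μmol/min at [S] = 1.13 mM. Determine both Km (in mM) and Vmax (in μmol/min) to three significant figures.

Km = 0.357 mM; Vmax = 10.8 μmol/min

From v = Vmax[S]/(Km+[S]), each point gives Vmax = v(Km+[S])/[S].
Equating: 2.43(Km+0.104)/0.104 = 8.18(Km+1.13)/1.13.
23.37·Km + 2.43 = 7.239·Km + 8.18, so (23.37 − 7.239)·Km = 8.18 − 2.43.
Km = 5.750/16.13 = 0.357 mM; then Vmax = 2.43(0.357+0.104)/0.104 = 10.8 μmol/min.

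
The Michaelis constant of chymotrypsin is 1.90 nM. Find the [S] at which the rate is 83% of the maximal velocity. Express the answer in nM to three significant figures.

v/Vmax = [S]/(Km+[S]) = 0.83, so [S] = Km·0.83/(1 − 0.83) = 1.90 × 4.882.
[S] = 9.28 nM.

9.28 nM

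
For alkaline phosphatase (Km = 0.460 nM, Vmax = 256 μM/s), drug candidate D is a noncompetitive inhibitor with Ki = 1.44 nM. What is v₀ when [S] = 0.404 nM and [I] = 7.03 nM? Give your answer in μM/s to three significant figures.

20.4 μM/s

With α = 1 + [I]/Ki = 1 + 7.03/1.44 = 5.882, the noncompetitive rate law is v = (Vmax/α)·[S] / (Km + [S]).
v = (256/5.882)×0.404 / (0.460 + 0.404) = 17.58/0.8640 = 20.4 μM/s.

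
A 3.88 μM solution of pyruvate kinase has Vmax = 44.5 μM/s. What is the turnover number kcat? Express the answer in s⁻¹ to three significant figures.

11.5 s⁻¹

kcat = Vmax/[E]total = 44.5 μM/s / 3.88 μM = 11.5 s⁻¹.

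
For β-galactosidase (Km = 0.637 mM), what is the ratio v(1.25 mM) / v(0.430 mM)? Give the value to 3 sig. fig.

1.64

Since Vmax cancels, v₂/v₁ = [S]₂(Km+[S]₁) / [S]₁(Km+[S]₂).
= 1.25×(0.637+0.430) / (0.430×(0.637+1.25)) = 1.334/0.8114 = 1.64.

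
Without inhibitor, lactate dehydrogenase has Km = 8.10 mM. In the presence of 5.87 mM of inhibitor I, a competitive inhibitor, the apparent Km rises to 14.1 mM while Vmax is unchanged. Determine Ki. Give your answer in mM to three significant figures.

7.92 mM

Competitive: Km,app = α·Km with α = 1 + [I]/Ki.
α = Km,app/Km = 14.1/8.10 = 1.741.
Since α = 1 + [I]/Ki, [I]/Ki = 1.741 − 1 = 0.7407 and Ki = 5.87/0.7407 = 7.92 mM.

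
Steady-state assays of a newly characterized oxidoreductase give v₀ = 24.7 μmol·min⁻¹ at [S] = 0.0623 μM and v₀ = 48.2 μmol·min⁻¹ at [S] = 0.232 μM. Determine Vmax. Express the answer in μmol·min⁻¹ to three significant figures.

In reciprocal form, 1/v = (Km/Vmax)·(1/[S]) + 1/Vmax. The two points give (1/[S], 1/v) = (16.05, 0.04049) and (4.310, 0.02075).
Slope = (0.04049 − 0.02075)/(16.05 − 4.310) = 0.001681; intercept = 0.04049 − 0.001681×16.05 = 0.01350.
Vmax = 1/intercept = 74.1 μmol·min⁻¹; Km = slope × Vmax = 0.001681 × 74.1 = 0.125 μM.

74.1 μmol·min⁻¹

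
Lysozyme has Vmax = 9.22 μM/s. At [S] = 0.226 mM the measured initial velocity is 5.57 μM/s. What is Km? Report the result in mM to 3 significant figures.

From v = Vmax[S]/(Km+[S]), Km = [S](Vmax − v)/v.
Km = 0.226 × (9.22 − 5.57) / 5.57 = 0.8249/5.57 = 0.148 mM.

0.148 mM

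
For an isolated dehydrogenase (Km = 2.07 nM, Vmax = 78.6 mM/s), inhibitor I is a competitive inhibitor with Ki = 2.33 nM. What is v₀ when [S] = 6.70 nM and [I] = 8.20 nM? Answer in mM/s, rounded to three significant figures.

With α = 1 + [I]/Ki = 1 + 8.20/2.33 = 4.519, the competitive rate law is v = Vmax[S] / (αKm + [S]).
v = 78.6×6.70 / (4.519×2.07 + 6.70) = 526.6/16.05 = 32.8 mM/s.

32.8 mM/s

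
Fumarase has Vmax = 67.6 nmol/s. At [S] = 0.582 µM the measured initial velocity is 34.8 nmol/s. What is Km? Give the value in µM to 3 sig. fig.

v/Vmax = 34.8/67.6 = 0.5148 = [S]/(Km+[S]).
So Km + [S] = [S]/0.5148 = 1.131 µM, giving Km = 1.131 − 0.582 = 0.549 µM.

0.549 µM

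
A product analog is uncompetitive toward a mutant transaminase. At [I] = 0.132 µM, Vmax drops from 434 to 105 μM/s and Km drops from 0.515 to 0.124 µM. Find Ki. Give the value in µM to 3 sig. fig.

Uncompetitive: Vmax,app = Vmax/α (and Km,app = Km/α) with α = 1 + [I]/Ki.
α = Vmax/Vmax,app = 434/105 = 4.133.
Ki = [I]/(α − 1) = 0.132/3.133 = 0.0421 µM.

0.0421 µM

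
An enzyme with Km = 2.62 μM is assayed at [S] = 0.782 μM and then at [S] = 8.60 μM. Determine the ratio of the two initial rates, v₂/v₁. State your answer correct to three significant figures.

3.33

Since Vmax cancels, v₂/v₁ = [S]₂(Km+[S]₁) / [S]₁(Km+[S]₂).
= 8.60×(2.62+0.782) / (0.782×(2.62+8.60)) = 29.26/8.774 = 3.33.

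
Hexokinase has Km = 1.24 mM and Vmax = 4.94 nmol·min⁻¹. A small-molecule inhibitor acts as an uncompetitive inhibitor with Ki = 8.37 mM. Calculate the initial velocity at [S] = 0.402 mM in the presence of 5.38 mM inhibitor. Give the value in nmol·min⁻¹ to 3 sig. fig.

1.04 nmol·min⁻¹

α = 1 + [I]/Ki = 1 + 5.38/8.37 = 1.643.
For an uncompetitive inhibitor, both parameters are divided by α, giving Vmax/α and Km/α: Km,app = 0.755 mM, Vmax,app = 3.01 nmol·min⁻¹.
v = Vmax,app·[S]/(Km,app + [S]) = 3.01 × 0.402/(0.755 + 0.402) = 1.04 nmol·min⁻¹.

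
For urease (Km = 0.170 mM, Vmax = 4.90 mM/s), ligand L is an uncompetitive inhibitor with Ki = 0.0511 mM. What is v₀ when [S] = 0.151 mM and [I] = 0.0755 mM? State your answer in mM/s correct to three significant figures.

1.36 mM/s

α = 1 + [I]/Ki = 1 + 0.0755/0.0511 = 2.477.
For an uncompetitive inhibitor, both parameters are divided by α, giving Vmax/α and Km/α: Km,app = 0.0686 mM, Vmax,app = 1.98 mM/s.
v = Vmax,app·[S]/(Km,app + [S]) = 1.98 × 0.151/(0.0686 + 0.151) = 1.36 mM/s.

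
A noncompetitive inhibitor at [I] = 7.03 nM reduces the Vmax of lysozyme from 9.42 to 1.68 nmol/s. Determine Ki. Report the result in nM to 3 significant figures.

1.53 nM

Noncompetitive: Vmax,app = Vmax/α with α = 1 + [I]/Ki.
α = Vmax/Vmax,app = 9.42/1.68 = 5.607.
Ki = [I]/(α − 1) = 7.03/4.607 = 1.53 nM.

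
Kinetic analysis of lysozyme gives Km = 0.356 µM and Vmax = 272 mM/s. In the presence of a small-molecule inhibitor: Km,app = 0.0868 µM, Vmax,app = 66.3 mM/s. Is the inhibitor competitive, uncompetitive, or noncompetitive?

uncompetitive

Both Km and Vmax decrease by the same factor (~4.10-fold) — characteristic of uncompetitive inhibition.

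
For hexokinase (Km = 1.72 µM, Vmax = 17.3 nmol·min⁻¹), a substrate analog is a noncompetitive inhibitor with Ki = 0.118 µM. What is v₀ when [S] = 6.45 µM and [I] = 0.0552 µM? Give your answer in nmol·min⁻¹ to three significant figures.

α = 1 + [I]/Ki = 1 + 0.0552/0.118 = 1.468.
For a noncompetitive inhibitor, Vmax is reduced to Vmax/α while Km is unchanged: Km,app = 1.72 µM, Vmax,app = 11.8 nmol·min⁻¹.
v = Vmax,app·[S]/(Km,app + [S]) = 11.8 × 6.45/(1.72 + 6.45) = 9.31 nmol·min⁻¹.

9.31 nmol·min⁻¹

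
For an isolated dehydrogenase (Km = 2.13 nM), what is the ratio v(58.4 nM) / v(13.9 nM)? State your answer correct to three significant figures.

The fractional saturations are [S]/(Km+[S]) = 13.9/16.03 = 0.8671 and 58.4/60.53 = 0.9648.
v₂/v₁ is just their ratio: 0.9648/0.8671 = 1.11.

1.11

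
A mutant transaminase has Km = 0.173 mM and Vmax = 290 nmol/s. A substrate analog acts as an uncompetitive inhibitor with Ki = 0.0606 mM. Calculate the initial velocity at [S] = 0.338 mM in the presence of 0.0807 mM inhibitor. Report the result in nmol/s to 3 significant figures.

With α = 1 + [I]/Ki = 1 + 0.0807/0.0606 = 2.332, the uncompetitive rate law is v = (Vmax/α)·[S] / (Km/α + [S]).
v = (290/2.332)×0.338 / (0.173/2.332 + 0.338) = 42.04/0.4122 = 102 nmol/s.

102 nmol/s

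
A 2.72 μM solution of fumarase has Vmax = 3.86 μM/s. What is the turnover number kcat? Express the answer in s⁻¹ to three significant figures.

1.42 s⁻¹

kcat = Vmax/[E]total = 3.86 μM/s / 2.72 μM = 1.42 s⁻¹.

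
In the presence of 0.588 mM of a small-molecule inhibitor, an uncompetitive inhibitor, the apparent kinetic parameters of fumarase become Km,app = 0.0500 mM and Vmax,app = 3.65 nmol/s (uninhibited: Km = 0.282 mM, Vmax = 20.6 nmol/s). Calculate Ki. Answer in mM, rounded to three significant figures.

Uncompetitive: Vmax,app = Vmax/α (and Km,app = Km/α) with α = 1 + [I]/Ki.
α = Vmax/Vmax,app = 20.6/3.65 = 5.644.
Since α = 1 + [I]/Ki, [I]/Ki = 5.644 − 1 = 4.644 and Ki = 0.588/4.644 = 0.127 mM.

0.127 mM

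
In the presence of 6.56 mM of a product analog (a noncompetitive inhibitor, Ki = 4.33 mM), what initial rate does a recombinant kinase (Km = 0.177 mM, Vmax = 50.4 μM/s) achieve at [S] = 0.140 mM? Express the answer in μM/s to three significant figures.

α = 1 + [I]/Ki = 1 + 6.56/4.33 = 2.515.
For a noncompetitive inhibitor, Vmax is reduced to Vmax/α while Km is unchanged: Km,app = 0.177 mM, Vmax,app = 20.0 μM/s.
v = Vmax,app·[S]/(Km,app + [S]) = 20.0 × 0.140/(0.177 + 0.140) = 8.85 μM/s.

8.85 μM/s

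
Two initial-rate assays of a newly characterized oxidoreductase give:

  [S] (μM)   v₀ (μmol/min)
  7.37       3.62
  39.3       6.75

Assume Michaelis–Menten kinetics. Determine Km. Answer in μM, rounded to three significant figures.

From v = Vmax[S]/(Km+[S]), each point gives Vmax = v(Km+[S])/[S].
Equating: 3.62(Km+7.37)/7.37 = 6.75(Km+39.3)/39.3.
0.4912·Km + 3.62 = 0.1718·Km + 6.75, so (0.4912 − 0.1718)·Km = 6.75 − 3.62.
Km = 3.130/0.3194 = 9.80 μM; then Vmax = 3.62(9.80+7.37)/7.37 = 8.43 μmol/min.

9.80 μM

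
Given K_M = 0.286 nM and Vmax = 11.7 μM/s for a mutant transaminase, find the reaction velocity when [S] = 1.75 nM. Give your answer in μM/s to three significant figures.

10.1 μM/s

[S]/(Km+[S]) = 1.75/2.036 = 0.8595, the fractional saturation.
v = 0.8595 × Vmax = 0.8595 × 11.7 = 10.1 μM/s.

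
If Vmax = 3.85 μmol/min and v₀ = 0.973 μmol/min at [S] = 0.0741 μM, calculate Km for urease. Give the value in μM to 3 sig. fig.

0.219 μM

v/Vmax = 0.973/3.85 = 0.2527 = [S]/(Km+[S]).
So Km + [S] = [S]/0.2527 = 0.2932 μM, giving Km = 0.2932 − 0.0741 = 0.219 μM.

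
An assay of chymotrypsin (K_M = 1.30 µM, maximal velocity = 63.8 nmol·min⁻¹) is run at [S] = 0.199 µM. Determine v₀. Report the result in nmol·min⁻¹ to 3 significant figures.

[S]/(Km+[S]) = 0.199/1.499 = 0.1328, the fractional saturation.
v = 0.1328 × Vmax = 0.1328 × 63.8 = 8.47 nmol·min⁻¹.

8.47 nmol·min⁻¹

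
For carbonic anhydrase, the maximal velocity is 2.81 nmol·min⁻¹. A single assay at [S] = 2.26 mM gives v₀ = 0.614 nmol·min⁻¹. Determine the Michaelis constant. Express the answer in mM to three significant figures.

v/Vmax = 0.614/2.81 = 0.2185 = [S]/(Km+[S]).
So Km + [S] = [S]/0.2185 = 10.34 mM, giving Km = 10.34 − 2.26 = 8.08 mM.

8.08 mM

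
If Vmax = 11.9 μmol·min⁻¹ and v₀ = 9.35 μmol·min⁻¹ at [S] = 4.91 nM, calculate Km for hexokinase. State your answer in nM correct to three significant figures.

v/Vmax = 9.35/11.9 = 0.7857 = [S]/(Km+[S]).
So Km + [S] = [S]/0.7857 = 6.249 nM, giving Km = 6.249 − 4.91 = 1.34 nM.

1.34 nM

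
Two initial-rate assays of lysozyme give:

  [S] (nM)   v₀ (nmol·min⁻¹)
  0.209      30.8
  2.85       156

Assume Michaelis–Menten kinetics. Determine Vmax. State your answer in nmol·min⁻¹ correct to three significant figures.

From v = Vmax[S]/(Km+[S]), each point gives Vmax = v(Km+[S])/[S].
Equating: 30.8(Km+0.209)/0.209 = 156(Km+2.85)/2.85.
147.4·Km + 30.8 = 54.74·Km + 156, so (147.4 − 54.74)·Km = 156 − 30.8.
Km = 125.2/92.63 = 1.35 nM; then Vmax = 30.8(1.35+0.209)/0.209 = 230 nmol·min⁻¹.

230 nmol·min⁻¹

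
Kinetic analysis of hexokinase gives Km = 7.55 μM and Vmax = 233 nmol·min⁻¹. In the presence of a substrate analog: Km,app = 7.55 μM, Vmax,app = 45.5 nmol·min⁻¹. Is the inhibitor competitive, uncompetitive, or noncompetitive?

Vmax decreases (233 → 45.5 nmol·min⁻¹) while Km is unchanged — pure noncompetitive inhibition.

noncompetitive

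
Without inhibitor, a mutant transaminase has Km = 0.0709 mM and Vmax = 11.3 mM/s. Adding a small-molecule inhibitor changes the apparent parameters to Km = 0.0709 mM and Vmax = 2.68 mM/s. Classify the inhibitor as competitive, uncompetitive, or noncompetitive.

noncompetitive

Vmax decreases (11.3 → 2.68 mM/s) while Km is unchanged — pure noncompetitive inhibition.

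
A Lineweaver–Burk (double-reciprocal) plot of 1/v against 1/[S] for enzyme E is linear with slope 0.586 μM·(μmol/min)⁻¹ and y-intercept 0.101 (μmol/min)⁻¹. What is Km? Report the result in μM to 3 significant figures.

y-intercept = 1/Vmax ⇒ Vmax = 9.90 μmol/min; slope = Km/Vmax ⇒ Km = slope × Vmax.
Km = 0.586 × 9.90 = 5.80 μM.

5.80 μM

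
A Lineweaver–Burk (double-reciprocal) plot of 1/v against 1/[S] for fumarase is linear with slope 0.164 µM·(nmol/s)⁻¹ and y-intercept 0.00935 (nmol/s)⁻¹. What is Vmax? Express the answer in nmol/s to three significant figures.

107 nmol/s

The y-intercept of a Lineweaver–Burk plot equals 1/Vmax, so Vmax = 1/0.00935 = 107 nmol/s.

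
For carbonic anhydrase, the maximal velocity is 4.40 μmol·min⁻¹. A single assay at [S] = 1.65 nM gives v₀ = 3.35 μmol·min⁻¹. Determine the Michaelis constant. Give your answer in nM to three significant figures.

v/Vmax = 3.35/4.40 = 0.7614 = [S]/(Km+[S]).
So Km + [S] = [S]/0.7614 = 2.167 nM, giving Km = 2.167 − 1.65 = 0.517 nM.

0.517 nM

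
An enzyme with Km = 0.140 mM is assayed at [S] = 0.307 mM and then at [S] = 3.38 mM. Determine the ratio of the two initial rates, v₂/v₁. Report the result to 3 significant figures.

The fractional saturations are [S]/(Km+[S]) = 0.307/0.4470 = 0.6868 and 3.38/3.520 = 0.9602.
v₂/v₁ is just their ratio: 0.9602/0.6868 = 1.40.

1.40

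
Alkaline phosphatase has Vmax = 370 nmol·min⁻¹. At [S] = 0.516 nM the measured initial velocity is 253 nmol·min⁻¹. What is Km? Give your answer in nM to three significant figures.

v/Vmax = 253/370 = 0.6838 = [S]/(Km+[S]).
So Km + [S] = [S]/0.6838 = 0.7546 nM, giving Km = 0.7546 − 0.516 = 0.239 nM.

0.239 nM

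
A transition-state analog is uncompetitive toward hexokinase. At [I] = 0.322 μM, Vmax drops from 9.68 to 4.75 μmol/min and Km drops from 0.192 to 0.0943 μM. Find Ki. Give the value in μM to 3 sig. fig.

0.310 μM

Uncompetitive: Vmax,app = Vmax/α (and Km,app = Km/α) with α = 1 + [I]/Ki.
α = Vmax/Vmax,app = 9.68/4.75 = 2.038.
Since α = 1 + [I]/Ki, [I]/Ki = 2.038 − 1 = 1.038 and Ki = 0.322/1.038 = 0.310 μM.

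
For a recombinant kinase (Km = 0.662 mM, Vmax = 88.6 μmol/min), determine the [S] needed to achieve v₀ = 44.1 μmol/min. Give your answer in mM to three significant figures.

Rearranging v = Vmax[S]/(Km+[S]) gives [S] = Km·v/(Vmax − v).
[S] = 0.662 × 44.1 / (88.6 − 44.1) = 29.19/44.50 = 0.656 mM.

0.656 mM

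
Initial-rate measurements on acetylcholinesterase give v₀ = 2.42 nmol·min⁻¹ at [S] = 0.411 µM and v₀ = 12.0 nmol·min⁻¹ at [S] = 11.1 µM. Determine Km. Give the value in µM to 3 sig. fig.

1.99 µM

From v = Vmax[S]/(Km+[S]), each point gives Vmax = v(Km+[S])/[S].
Equating: 2.42(Km+0.411)/0.411 = 12.0(Km+11.1)/11.1.
5.888·Km + 2.42 = 1.081·Km + 12.0, so (5.888 − 1.081)·Km = 12.0 − 2.42.
Km = 9.580/4.807 = 1.99 µM; then Vmax = 2.42(1.99+0.411)/0.411 = 14.2 nmol·min⁻¹.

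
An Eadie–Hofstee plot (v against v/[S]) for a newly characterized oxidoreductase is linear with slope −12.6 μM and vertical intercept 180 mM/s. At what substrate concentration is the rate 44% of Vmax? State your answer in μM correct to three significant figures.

The Eadie–Hofstee slope gives Km = 12.6 μM (slope = −Km).
v/Vmax = [S]/(Km+[S]) = 0.44 ⇒ [S] = Km·0.44/(1−0.44) = 12.6 × 0.7857 = 9.90 μM.

9.90 μM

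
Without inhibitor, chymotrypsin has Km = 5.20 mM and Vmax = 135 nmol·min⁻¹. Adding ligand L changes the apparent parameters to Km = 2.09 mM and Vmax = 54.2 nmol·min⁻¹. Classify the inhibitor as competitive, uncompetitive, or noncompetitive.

uncompetitive

Both Km and Vmax decrease by the same factor (~2.49-fold) — characteristic of uncompetitive inhibition.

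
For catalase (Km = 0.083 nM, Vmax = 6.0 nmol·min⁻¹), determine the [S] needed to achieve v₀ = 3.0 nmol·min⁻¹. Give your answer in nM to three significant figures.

0.0830 nM

The required fractional saturation is v/Vmax = 3.0/6.0 = 0.5000.
Then [S]/(Km+[S]) = 0.5000 ⇒ [S] = 0.083 × 0.5000/(1 − 0.5000) = 0.0830 nM.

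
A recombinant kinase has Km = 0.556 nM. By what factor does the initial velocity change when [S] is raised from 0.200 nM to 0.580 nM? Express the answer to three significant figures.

1.93

The fractional saturations are [S]/(Km+[S]) = 0.200/0.7560 = 0.2646 and 0.580/1.136 = 0.5106.
v₂/v₁ is just their ratio: 0.5106/0.2646 = 1.93.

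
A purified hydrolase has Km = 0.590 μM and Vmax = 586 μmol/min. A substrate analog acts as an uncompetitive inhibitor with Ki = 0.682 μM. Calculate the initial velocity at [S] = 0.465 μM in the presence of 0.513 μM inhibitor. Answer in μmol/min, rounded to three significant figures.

194 μmol/min

α = 1 + [I]/Ki = 1 + 0.513/0.682 = 1.752.
For an uncompetitive inhibitor, both parameters are divided by α, giving Vmax/α and Km/α: Km,app = 0.337 μM, Vmax,app = 334 μmol/min.
v = Vmax,app·[S]/(Km,app + [S]) = 334 × 0.465/(0.337 + 0.465) = 194 μmol/min.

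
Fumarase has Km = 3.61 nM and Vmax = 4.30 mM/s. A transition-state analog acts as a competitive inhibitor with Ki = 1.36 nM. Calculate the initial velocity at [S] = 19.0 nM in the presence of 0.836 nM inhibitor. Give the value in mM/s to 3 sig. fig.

3.29 mM/s

With α = 1 + [I]/Ki = 1 + 0.836/1.36 = 1.615, the competitive rate law is v = Vmax[S] / (αKm + [S]).
v = 4.30×19.0 / (1.615×3.61 + 19.0) = 81.70/24.83 = 3.29 mM/s.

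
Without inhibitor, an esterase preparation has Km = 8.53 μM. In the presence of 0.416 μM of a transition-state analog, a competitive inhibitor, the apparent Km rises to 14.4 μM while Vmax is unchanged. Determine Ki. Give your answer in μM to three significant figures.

Competitive: Km,app = α·Km with α = 1 + [I]/Ki.
α = Km,app/Km = 14.4/8.53 = 1.688.
Ki = [I]/(α − 1) = 0.416/0.6882 = 0.605 μM.

0.605 μM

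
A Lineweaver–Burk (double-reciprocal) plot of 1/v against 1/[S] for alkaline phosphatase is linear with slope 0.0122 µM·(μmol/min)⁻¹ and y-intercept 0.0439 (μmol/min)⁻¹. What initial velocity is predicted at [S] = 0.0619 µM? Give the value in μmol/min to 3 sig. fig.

4.15 μmol/min

The y-intercept is 1/Vmax, so Vmax = 1/0.0439 = 22.8 μmol/min.
The slope is Km/Vmax, so Km = 0.0122 × 22.8 = 0.278 µM.
Then v = 22.8 × 0.0619/(0.278 + 0.0619) = 4.15 μmol/min.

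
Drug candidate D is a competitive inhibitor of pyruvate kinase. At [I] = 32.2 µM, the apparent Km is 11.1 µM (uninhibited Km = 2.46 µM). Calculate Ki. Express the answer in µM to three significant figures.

Competitive: Km,app = α·Km with α = 1 + [I]/Ki.
α = Km,app/Km = 11.1/2.46 = 4.512.
Ki = [I]/(α − 1) = 32.2/3.512 = 9.17 µM.

9.17 µM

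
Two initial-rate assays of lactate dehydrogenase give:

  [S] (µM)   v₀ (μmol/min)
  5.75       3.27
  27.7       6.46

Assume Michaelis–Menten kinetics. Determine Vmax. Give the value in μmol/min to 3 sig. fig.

8.68 μmol/min

In reciprocal form, 1/v = (Km/Vmax)·(1/[S]) + 1/Vmax. The two points give (1/[S], 1/v) = (0.1739, 0.3058) and (0.03610, 0.1548).
Slope = (0.3058 − 0.1548)/(0.1739 − 0.03610) = 1.096; intercept = 0.3058 − 1.096×0.1739 = 0.1152.
Vmax = 1/intercept = 8.68 μmol/min; Km = slope × Vmax = 1.096 × 8.68 = 9.51 µM.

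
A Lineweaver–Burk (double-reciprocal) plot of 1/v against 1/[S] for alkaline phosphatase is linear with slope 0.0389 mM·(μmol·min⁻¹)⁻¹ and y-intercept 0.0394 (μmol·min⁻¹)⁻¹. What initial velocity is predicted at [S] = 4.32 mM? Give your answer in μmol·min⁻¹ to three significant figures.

20.7 μmol·min⁻¹

The y-intercept is 1/Vmax, so Vmax = 1/0.0394 = 25.4 μmol·min⁻¹.
The slope is Km/Vmax, so Km = 0.0389 × 25.4 = 0.987 mM.
Then v = 25.4 × 4.32/(0.987 + 4.32) = 20.7 μmol·min⁻¹.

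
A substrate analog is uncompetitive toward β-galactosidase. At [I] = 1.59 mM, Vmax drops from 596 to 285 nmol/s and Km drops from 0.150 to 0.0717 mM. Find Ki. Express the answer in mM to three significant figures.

1.46 mM

Uncompetitive: Vmax,app = Vmax/α (and Km,app = Km/α) with α = 1 + [I]/Ki.
α = Vmax/Vmax,app = 596/285 = 2.091.
Since α = 1 + [I]/Ki, [I]/Ki = 2.091 − 1 = 1.091 and Ki = 1.59/1.091 = 1.46 mM.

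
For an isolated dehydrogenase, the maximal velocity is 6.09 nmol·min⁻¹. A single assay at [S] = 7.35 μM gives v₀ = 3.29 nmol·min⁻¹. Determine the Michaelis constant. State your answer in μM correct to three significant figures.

6.26 μM

From v = Vmax[S]/(Km+[S]), Km = [S](Vmax − v)/v.
Km = 7.35 × (6.09 − 3.29) / 3.29 = 20.58/3.29 = 6.26 μM.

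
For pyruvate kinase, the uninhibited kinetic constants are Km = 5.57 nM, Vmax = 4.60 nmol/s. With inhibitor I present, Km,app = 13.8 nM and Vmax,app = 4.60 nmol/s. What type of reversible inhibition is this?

Km increases (5.57 → 13.8 nM) while Vmax is unchanged — the hallmark of competitive inhibition.

competitive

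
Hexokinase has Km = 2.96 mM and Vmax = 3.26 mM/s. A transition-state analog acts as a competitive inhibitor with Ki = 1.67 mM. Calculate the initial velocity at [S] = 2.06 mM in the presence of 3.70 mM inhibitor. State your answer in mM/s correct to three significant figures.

0.580 mM/s

α = 1 + [I]/Ki = 1 + 3.70/1.67 = 3.216.
For a competitive inhibitor, Vmax is unchanged and the apparent Km becomes α·Km: Km,app = 9.52 mM, Vmax,app = 3.26 mM/s.
v = Vmax,app·[S]/(Km,app + [S]) = 3.26 × 2.06/(9.52 + 2.06) = 0.580 mM/s.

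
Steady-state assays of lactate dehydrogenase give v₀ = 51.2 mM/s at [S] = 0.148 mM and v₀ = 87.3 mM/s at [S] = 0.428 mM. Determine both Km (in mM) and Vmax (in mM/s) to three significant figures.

From v = Vmax[S]/(Km+[S]), each point gives Vmax = v(Km+[S])/[S].
Equating: 51.2(Km+0.148)/0.148 = 87.3(Km+0.428)/0.428.
345.9·Km + 51.2 = 204.0·Km + 87.3, so (345.9 − 204.0)·Km = 87.3 − 51.2.
Km = 36.10/142.0 = 0.254 mM; then Vmax = 51.2(0.254+0.148)/0.148 = 139 mM/s.

Km = 0.254 mM; Vmax = 139 mM/s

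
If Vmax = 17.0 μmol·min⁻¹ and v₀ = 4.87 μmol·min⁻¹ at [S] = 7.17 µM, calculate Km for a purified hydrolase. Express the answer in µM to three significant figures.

17.9 µM

v/Vmax = 4.87/17.0 = 0.2865 = [S]/(Km+[S]).
So Km + [S] = [S]/0.2865 = 25.03 µM, giving Km = 25.03 − 7.17 = 17.9 µM.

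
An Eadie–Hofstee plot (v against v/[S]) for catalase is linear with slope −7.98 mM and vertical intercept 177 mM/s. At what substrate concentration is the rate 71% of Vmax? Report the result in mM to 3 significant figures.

The Eadie–Hofstee slope gives Km = 7.98 mM (slope = −Km).
v/Vmax = [S]/(Km+[S]) = 0.71 ⇒ [S] = Km·0.71/(1−0.71) = 7.98 × 2.448 = 19.5 mM.

19.5 mM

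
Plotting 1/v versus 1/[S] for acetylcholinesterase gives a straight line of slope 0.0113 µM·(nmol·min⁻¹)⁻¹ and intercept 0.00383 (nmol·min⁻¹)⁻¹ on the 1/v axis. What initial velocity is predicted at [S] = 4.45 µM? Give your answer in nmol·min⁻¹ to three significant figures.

157 nmol·min⁻¹

The y-intercept is 1/Vmax, so Vmax = 1/0.00383 = 261 nmol·min⁻¹.
The slope is Km/Vmax, so Km = 0.0113 × 261 = 2.95 µM.
Then v = 261 × 4.45/(2.95 + 4.45) = 157 nmol·min⁻¹.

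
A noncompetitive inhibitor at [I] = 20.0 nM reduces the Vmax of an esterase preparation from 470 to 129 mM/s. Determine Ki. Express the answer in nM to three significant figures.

7.57 nM

Noncompetitive: Vmax,app = Vmax/α with α = 1 + [I]/Ki.
α = Vmax/Vmax,app = 470/129 = 3.643.
Since α = 1 + [I]/Ki, [I]/Ki = 3.643 − 1 = 2.643 and Ki = 20.0/2.643 = 7.57 nM.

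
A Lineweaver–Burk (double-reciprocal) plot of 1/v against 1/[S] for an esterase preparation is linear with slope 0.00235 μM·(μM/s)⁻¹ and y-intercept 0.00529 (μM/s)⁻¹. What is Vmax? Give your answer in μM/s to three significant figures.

The y-intercept of a Lineweaver–Burk plot equals 1/Vmax, so Vmax = 1/0.00529 = 189 μM/s.

189 μM/s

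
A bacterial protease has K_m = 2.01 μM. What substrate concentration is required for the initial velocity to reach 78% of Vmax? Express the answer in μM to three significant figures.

v/Vmax = [S]/(Km+[S]) = 0.78, so [S] = Km·0.78/(1 − 0.78) = 2.01 × 3.545.
[S] = 7.13 μM.

7.13 μM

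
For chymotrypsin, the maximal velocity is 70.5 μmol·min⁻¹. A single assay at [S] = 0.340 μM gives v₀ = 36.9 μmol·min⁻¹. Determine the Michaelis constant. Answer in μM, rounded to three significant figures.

From v = Vmax[S]/(Km+[S]), Km = [S](Vmax − v)/v.
Km = 0.340 × (70.5 − 36.9) / 36.9 = 11.42/36.9 = 0.310 μM.

0.310 μM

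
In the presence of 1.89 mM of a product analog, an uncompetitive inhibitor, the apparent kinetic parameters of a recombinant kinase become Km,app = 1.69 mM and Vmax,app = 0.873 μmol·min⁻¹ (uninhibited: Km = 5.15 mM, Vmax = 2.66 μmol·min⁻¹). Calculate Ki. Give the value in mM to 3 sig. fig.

Uncompetitive: Vmax,app = Vmax/α (and Km,app = Km/α) with α = 1 + [I]/Ki.
α = Vmax/Vmax,app = 2.66/0.873 = 3.047.
Since α = 1 + [I]/Ki, [I]/Ki = 3.047 − 1 = 2.047 and Ki = 1.89/2.047 = 0.923 mM.

0.923 mM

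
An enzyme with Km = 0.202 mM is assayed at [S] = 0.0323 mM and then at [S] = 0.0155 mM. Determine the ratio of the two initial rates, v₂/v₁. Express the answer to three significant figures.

0.517

Since Vmax cancels, v₂/v₁ = [S]₂(Km+[S]₁) / [S]₁(Km+[S]₂).
= 0.0155×(0.202+0.0323) / (0.0323×(0.202+0.0155)) = 0.003632/0.007025 = 0.517.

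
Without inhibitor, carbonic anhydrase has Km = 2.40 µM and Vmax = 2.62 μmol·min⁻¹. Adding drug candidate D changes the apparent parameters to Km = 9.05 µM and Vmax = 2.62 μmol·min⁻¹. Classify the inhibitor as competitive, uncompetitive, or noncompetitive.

competitive

Km increases (2.40 → 9.05 µM) while Vmax is unchanged — the hallmark of competitive inhibition.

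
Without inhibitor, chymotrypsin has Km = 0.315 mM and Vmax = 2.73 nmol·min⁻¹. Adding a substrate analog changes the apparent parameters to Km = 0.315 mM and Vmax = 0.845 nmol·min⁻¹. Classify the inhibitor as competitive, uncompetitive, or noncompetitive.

Vmax decreases (2.73 → 0.845 nmol·min⁻¹) while Km is unchanged — pure noncompetitive inhibition.

noncompetitive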